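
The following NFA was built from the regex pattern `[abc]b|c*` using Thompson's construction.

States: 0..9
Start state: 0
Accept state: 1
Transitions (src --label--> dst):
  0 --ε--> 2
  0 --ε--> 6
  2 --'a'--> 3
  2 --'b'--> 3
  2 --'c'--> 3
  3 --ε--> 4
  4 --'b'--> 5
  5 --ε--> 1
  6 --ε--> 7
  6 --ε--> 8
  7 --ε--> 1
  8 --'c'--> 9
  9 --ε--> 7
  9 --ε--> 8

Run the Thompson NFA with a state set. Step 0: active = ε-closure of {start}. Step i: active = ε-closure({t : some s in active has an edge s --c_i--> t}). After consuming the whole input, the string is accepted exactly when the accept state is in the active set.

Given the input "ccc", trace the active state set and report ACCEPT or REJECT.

Answer: ACCEPT

Trace:
start: ε-closure({0}) = {0,1,2,6,7,8}
'c' @ 1: {1,3,4,7,8,9}  [accepting]
'c' @ 2: {1,7,8,9}  [accepting]
'c' @ 3: {1,7,8,9}  [accepting]
final: {1,7,8,9}; accept 1 in set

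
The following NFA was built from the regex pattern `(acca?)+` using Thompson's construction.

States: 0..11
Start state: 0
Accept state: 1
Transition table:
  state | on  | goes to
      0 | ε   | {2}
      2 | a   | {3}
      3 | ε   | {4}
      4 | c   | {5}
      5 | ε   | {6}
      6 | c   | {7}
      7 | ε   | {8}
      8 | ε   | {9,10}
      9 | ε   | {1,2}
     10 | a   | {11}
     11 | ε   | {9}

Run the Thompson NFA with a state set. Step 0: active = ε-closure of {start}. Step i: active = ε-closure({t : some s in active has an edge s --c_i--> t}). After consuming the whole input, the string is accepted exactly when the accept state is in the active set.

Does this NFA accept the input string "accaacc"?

initial (ε-close {0}): {0,2}
'a' @ 1: {3,4}
'c' @ 2: {5,6}
'c' @ 3: {1,2,7,8,9,10}  [accepting]
'a' @ 4: {1,2,3,4,9,11}  [accepting]
'a' @ 5: {3,4}
'c' @ 6: {5,6}
'c' @ 7: {1,2,7,8,9,10}  [accepting]
after full input: {1,2,7,8,9,10}  (accept=1 in)

Answer: ACCEPT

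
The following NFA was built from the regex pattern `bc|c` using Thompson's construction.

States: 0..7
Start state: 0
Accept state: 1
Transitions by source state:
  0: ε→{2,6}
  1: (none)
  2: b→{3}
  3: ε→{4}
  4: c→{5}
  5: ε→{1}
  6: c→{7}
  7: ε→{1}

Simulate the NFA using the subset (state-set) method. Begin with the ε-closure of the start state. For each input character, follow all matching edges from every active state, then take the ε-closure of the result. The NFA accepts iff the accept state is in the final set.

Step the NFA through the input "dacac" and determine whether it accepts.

S₀ = ε-closure({0}) = {0,2,6}
'd' @ 1: {}  — state set empty
rest 'acac' ignored (set empty)
end set {} — state 1 not in

Answer: REJECT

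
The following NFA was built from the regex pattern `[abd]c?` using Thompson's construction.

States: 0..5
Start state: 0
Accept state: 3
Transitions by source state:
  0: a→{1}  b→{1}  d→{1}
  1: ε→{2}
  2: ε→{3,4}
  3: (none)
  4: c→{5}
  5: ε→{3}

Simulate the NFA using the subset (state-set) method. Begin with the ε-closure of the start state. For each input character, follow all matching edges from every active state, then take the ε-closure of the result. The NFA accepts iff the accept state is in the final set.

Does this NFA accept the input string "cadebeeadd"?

Answer: REJECT

Derivation:
initial (ε-close {0}): {0}
'c' @ 1: {}  — state set empty
rest 'adebeeadd' ignored (set empty)
end set {} — state 3 not in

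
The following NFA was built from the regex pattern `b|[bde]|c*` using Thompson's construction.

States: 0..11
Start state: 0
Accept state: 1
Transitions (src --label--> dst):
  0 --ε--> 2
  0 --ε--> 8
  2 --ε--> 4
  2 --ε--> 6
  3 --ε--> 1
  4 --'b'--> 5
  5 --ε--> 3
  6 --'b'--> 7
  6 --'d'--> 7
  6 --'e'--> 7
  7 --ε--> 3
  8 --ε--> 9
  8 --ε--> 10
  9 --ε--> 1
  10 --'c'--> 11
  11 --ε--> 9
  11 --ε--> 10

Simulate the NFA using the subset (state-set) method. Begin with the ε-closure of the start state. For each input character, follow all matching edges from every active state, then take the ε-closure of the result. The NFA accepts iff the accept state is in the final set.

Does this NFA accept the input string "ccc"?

start: ε-closure({0}) = {0,1,2,4,6,8,9,10}
'c' @ 1: {1,9,10,11}  ✓accept
'c' @ 2: {1,9,10,11}  ✓accept
'c' @ 3: {1,9,10,11}  ✓accept
after full input: {1,9,10,11}  (accept=1 in)

Answer: ACCEPT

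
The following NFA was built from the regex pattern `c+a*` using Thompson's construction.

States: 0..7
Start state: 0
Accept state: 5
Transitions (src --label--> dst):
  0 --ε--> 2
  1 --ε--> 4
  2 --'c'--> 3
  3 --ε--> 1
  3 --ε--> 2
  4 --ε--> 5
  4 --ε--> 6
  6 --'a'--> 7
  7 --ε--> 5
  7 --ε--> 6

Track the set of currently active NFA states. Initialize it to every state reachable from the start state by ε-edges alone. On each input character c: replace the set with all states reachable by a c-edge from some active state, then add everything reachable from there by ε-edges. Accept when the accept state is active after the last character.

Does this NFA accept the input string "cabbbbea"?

Answer: REJECT

Trace:
start: ε-closure({0}) = {0,2}
'c' @ 1: {1,2,3,4,5,6}  ✓accept
'a' @ 2: {5,6,7}  ✓accept
'b' @ 3: {}  — state set empty
rest 'bbbea' ignored (set empty)
end set {} — state 5 not in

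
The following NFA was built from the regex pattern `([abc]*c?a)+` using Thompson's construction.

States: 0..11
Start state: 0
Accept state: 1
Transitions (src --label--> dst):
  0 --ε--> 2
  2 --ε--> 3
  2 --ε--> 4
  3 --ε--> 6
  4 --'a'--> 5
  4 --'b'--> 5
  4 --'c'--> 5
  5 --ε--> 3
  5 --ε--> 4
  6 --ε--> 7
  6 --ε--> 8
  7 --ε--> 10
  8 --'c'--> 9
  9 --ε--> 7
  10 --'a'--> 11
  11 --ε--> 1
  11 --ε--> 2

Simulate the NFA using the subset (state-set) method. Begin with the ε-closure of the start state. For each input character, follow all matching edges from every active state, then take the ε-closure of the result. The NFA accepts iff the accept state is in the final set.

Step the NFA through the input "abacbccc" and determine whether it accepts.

Answer: REJECT

Steps:
initial (ε-close {0}): {0,2,3,4,6,7,8,10}
'a' @ 1: {1,2,3,4,5,6,7,8,10,11}  [accepting]
'b' @ 2: {3,4,5,6,7,8,10}
'a' @ 3: {1,2,3,4,5,6,7,8,10,11}  [accepting]
'c' @ 4: {3,4,5,6,7,8,9,10}
'b' @ 5: {3,4,5,6,7,8,10}
'c' @ 6: {3,4,5,6,7,8,9,10}
'c' @ 7: {3,4,5,6,7,8,9,10}
'c' @ 8: {3,4,5,6,7,8,9,10}
after full input: {3,4,5,6,7,8,9,10}  (accept=1 not in)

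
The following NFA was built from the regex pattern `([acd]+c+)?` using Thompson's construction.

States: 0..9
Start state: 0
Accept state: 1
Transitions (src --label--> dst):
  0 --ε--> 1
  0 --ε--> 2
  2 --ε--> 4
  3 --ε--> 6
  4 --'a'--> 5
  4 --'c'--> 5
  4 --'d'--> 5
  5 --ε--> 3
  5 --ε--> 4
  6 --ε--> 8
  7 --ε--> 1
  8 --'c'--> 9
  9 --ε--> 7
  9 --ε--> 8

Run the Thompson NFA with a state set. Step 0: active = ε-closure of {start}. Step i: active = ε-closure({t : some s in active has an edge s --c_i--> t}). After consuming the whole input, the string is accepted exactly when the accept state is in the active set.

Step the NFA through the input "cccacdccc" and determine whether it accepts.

S₀ = ε-closure({0}) = {0,1,2,4}
'c' @ 1: {3,4,5,6,8}
'c' @ 2: {1,3,4,5,6,7,8,9}  [accepting]
'c' @ 3: {1,3,4,5,6,7,8,9}  [accepting]
'a' @ 4: {3,4,5,6,8}
'c' @ 5: {1,3,4,5,6,7,8,9}  [accepting]
'd' @ 6: {3,4,5,6,8}
'c' @ 7: {1,3,4,5,6,7,8,9}  [accepting]
'c' @ 8: {1,3,4,5,6,7,8,9}  [accepting]
'c' @ 9: {1,3,4,5,6,7,8,9}  [accepting]
final: {1,3,4,5,6,7,8,9}; accept 1 in set

Answer: ACCEPT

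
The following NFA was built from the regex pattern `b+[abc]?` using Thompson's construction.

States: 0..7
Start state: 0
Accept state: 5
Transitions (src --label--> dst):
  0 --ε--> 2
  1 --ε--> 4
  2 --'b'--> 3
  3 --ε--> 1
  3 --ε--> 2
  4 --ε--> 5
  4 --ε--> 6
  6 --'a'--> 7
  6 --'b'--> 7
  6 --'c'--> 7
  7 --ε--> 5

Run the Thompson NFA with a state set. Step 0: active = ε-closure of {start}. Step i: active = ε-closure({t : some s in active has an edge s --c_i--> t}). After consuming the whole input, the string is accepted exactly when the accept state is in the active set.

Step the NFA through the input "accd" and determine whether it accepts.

initial (ε-close {0}): {0,2}
'a' @ 1: {}  — state set empty
rest 'ccd' ignored (set empty)
final: {}; accept 5 not in set

Answer: REJECT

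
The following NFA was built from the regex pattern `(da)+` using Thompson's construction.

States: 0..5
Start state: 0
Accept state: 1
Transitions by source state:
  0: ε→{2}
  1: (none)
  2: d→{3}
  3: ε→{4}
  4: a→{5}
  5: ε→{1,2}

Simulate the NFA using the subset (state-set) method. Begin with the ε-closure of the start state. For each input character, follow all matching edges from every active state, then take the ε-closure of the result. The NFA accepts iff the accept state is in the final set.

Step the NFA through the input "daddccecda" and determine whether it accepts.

S₀ = ε-closure({0}) = {0,2}
'd' @ 1: {3,4}
'a' @ 2: {1,2,5}  (accept∈set)
'd' @ 3: {3,4}
'd' @ 4: {}  — no active states
rest 'ccecda' ignored (set empty)
after full input: {}  (accept=1 not in)

Answer: REJECT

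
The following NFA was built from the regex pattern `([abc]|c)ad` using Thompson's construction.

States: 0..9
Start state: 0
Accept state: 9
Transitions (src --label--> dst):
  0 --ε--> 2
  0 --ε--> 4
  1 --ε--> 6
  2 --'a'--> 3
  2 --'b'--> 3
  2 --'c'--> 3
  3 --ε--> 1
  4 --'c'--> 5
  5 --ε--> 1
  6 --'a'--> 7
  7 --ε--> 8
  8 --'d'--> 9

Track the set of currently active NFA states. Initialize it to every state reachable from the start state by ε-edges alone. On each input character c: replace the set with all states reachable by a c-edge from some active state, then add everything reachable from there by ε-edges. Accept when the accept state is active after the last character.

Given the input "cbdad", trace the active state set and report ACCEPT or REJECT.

Answer: REJECT

Steps:
initial (ε-close {0}): {0,2,4}
'c' @ 1: {1,3,5,6}
'b' @ 2: {}  — dead — no transitions
rest 'dad' ignored (set empty)
final: {}; accept 9 not in set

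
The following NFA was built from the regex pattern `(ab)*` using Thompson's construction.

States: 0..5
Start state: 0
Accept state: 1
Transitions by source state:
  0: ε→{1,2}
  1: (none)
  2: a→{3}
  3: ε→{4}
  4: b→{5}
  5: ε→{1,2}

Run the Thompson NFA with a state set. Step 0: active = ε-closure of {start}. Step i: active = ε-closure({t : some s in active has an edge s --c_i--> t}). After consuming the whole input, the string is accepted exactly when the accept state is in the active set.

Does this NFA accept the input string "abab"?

start: ε-closure({0}) = {0,1,2}
'a' @ 1: {3,4}
'b' @ 2: {1,2,5}  (accept∈set)
'a' @ 3: {3,4}
'b' @ 4: {1,2,5}  (accept∈set)
after full input: {1,2,5}  (accept=1 in)

Answer: ACCEPT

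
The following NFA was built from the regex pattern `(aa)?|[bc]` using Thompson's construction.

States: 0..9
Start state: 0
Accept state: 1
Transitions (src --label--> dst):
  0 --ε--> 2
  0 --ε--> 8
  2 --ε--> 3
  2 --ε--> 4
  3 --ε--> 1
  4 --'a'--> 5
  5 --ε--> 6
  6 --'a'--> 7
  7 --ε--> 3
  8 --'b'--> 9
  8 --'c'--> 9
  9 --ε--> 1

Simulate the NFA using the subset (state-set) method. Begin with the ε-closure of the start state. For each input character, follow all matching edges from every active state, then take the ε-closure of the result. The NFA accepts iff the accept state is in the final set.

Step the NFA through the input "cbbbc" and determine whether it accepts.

Answer: REJECT

Derivation:
S₀ = ε-closure({0}) = {0,1,2,3,4,8}
'c' @ 1: {1,9}  ✓accept
'b' @ 2: {}  — dead — no transitions
rest 'bbc' ignored (set empty)
final: {}; accept 1 not in set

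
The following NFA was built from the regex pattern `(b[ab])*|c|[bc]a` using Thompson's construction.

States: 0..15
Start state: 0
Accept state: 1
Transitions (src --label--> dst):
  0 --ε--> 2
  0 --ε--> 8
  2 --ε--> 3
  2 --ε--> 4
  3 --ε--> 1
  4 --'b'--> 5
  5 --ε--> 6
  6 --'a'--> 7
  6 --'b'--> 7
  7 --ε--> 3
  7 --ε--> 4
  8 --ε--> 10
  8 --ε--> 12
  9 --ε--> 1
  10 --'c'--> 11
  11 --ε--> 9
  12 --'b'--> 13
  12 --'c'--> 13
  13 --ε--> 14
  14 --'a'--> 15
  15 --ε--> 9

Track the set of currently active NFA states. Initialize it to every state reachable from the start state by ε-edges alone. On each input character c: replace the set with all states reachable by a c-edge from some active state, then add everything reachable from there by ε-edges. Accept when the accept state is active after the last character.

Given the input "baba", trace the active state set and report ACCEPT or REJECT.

Answer: ACCEPT

Steps:
initial (ε-close {0}): {0,1,2,3,4,8,10,12}
'b' @ 1: {5,6,13,14}
'a' @ 2: {1,3,4,7,9,15}  ✓accept
'b' @ 3: {5,6}
'a' @ 4: {1,3,4,7}  ✓accept
final: {1,3,4,7}; accept 1 in set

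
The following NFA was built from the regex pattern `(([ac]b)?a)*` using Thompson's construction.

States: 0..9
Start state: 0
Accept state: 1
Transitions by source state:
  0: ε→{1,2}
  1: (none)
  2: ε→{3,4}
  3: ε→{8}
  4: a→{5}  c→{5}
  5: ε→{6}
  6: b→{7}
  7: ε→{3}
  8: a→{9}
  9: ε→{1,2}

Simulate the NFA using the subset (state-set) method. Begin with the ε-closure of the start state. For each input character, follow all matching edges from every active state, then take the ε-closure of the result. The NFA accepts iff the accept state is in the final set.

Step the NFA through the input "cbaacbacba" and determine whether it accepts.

Answer: ACCEPT

Trace:
initial (ε-close {0}): {0,1,2,3,4,8}
'c' @ 1: {5,6}
'b' @ 2: {3,7,8}
'a' @ 3: {1,2,3,4,8,9}  ✓accept
'a' @ 4: {1,2,3,4,5,6,8,9}  ✓accept
'c' @ 5: {5,6}
'b' @ 6: {3,7,8}
'a' @ 7: {1,2,3,4,8,9}  ✓accept
'c' @ 8: {5,6}
'b' @ 9: {3,7,8}
'a' @ 10: {1,2,3,4,8,9}  ✓accept
final: {1,2,3,4,8,9}; accept 1 in set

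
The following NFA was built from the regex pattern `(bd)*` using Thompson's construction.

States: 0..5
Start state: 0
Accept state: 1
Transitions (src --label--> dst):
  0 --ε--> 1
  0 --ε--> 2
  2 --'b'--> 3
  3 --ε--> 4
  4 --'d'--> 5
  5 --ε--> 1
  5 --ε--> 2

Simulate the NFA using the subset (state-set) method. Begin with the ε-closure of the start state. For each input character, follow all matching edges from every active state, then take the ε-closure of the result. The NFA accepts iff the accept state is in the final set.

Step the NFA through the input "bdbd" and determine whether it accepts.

S₀ = ε-closure({0}) = {0,1,2}
'b' @ 1: {3,4}
'd' @ 2: {1,2,5}  [accepting]
'b' @ 3: {3,4}
'd' @ 4: {1,2,5}  [accepting]
end set {1,2,5} — state 1 in

Answer: ACCEPT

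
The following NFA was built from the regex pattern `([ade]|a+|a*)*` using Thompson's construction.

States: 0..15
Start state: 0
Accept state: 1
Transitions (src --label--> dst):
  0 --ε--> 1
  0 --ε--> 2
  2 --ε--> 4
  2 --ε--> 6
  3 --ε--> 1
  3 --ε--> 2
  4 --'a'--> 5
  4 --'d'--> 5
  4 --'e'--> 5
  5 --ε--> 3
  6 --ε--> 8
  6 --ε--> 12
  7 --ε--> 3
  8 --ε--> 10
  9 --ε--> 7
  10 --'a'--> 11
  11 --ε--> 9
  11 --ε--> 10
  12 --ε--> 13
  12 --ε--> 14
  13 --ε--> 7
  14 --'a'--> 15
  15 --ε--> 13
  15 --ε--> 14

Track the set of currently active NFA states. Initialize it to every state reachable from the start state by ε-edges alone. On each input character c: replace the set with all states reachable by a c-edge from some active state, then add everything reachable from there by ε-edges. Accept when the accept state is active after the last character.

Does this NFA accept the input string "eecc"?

start: ε-closure({0}) = {0,1,2,3,4,6,7,8,10,12,13,14}
'e' @ 1: {1,2,3,4,5,6,7,8,10,12,13,14}  ✓accept
'e' @ 2: {1,2,3,4,5,6,7,8,10,12,13,14}  ✓accept
'c' @ 3: {}  — no active states
rest 'c' ignored (set empty)
after full input: {}  (accept=1 not in)

Answer: REJECT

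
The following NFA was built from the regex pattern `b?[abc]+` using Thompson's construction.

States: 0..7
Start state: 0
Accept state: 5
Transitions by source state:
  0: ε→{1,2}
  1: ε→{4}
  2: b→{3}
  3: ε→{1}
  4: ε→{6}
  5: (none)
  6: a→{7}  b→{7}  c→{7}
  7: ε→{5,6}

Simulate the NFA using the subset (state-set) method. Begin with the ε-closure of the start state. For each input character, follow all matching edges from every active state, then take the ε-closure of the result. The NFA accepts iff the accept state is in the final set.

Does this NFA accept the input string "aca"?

Answer: ACCEPT

Trace:
S₀ = ε-closure({0}) = {0,1,2,4,6}
'a' @ 1: {5,6,7}  (accept∈set)
'c' @ 2: {5,6,7}  (accept∈set)
'a' @ 3: {5,6,7}  (accept∈set)
end set {5,6,7} — state 5 in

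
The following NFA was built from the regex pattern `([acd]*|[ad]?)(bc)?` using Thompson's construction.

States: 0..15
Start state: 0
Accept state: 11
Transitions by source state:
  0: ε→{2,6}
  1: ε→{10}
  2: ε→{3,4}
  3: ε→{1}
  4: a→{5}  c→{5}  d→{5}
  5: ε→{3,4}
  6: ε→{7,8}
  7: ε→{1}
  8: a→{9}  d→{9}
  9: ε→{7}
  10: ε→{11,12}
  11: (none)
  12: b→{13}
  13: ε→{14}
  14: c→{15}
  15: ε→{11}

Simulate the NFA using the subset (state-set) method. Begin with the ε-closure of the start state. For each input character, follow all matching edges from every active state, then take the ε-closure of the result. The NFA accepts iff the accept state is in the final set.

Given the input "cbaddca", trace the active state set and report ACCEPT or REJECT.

Answer: REJECT

Derivation:
initial (ε-close {0}): {0,1,2,3,4,6,7,8,10,11,12}
'c' @ 1: {1,3,4,5,10,11,12}  [accepting]
'b' @ 2: {13,14}
'a' @ 3: {}  — dead — no transitions
rest 'ddca' ignored (set empty)
end set {} — state 11 not in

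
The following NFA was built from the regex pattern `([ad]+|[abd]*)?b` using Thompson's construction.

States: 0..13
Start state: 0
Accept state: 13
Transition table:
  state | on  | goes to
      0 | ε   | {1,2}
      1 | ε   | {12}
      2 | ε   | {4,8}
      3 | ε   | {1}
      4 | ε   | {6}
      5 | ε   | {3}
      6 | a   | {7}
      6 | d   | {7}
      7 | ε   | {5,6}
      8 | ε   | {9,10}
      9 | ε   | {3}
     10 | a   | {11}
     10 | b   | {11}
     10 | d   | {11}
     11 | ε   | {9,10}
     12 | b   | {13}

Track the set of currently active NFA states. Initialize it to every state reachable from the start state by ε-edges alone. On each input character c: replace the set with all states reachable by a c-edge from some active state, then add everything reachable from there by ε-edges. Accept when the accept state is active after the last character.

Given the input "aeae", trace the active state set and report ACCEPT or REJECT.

start: ε-closure({0}) = {0,1,2,3,4,6,8,9,10,12}
'a' @ 1: {1,3,5,6,7,9,10,11,12}
'e' @ 2: {}  — dead — no transitions
rest 'ae' ignored (set empty)
final: {}; accept 13 not in set

Answer: REJECT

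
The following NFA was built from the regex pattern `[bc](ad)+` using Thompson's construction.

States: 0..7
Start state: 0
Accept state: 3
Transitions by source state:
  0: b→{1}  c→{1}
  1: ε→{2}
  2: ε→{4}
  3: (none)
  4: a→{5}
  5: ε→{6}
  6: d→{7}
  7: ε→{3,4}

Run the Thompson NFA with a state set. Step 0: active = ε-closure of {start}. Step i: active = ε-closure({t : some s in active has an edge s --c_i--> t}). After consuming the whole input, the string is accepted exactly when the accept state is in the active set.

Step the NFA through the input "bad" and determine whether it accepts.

initial (ε-close {0}): {0}
'b' @ 1: {1,2,4}
'a' @ 2: {5,6}
'd' @ 3: {3,4,7}  [accepting]
end set {3,4,7} — state 3 in

Answer: ACCEPT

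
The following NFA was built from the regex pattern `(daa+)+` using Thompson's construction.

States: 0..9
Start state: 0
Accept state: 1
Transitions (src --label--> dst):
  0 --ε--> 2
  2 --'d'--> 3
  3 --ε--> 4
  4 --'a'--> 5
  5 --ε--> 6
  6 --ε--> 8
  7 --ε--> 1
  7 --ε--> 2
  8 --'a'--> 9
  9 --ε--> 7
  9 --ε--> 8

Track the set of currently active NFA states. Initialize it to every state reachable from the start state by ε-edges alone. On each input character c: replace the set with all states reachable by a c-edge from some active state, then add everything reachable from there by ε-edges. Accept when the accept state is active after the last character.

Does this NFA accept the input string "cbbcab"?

Answer: REJECT

Trace:
initial (ε-close {0}): {0,2}
'c' @ 1: {}  — dead — no transitions
rest 'bbcab' ignored (set empty)
after full input: {}  (accept=1 not in)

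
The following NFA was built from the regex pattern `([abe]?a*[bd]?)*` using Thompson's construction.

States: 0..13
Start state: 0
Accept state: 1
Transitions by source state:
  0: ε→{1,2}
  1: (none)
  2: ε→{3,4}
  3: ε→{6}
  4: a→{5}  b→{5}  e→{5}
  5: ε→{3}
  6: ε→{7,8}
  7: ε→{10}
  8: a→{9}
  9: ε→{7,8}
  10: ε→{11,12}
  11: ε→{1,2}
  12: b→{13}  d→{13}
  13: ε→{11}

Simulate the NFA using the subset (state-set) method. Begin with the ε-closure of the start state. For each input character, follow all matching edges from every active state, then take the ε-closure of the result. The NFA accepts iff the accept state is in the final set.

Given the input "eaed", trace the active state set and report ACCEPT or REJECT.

Answer: ACCEPT

Derivation:
initial (ε-close {0}): {0,1,2,3,4,6,7,8,10,11,12}
'e' @ 1: {1,2,3,4,5,6,7,8,10,11,12}  (accept∈set)
'a' @ 2: {1,2,3,4,5,6,7,8,9,10,11,12}  (accept∈set)
'e' @ 3: {1,2,3,4,5,6,7,8,10,11,12}  (accept∈set)
'd' @ 4: {1,2,3,4,6,7,8,10,11,12,13}  (accept∈set)
final: {1,2,3,4,6,7,8,10,11,12,13}; accept 1 in set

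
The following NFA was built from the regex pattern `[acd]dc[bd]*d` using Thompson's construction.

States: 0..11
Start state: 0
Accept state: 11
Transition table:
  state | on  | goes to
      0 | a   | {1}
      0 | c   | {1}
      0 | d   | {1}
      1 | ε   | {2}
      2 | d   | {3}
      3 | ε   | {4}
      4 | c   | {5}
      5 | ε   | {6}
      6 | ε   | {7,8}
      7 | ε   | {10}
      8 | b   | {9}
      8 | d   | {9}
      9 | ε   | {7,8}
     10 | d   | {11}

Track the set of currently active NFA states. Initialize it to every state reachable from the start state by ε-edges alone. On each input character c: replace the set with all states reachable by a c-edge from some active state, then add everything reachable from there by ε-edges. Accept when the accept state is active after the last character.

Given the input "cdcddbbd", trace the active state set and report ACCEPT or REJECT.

Answer: ACCEPT

Trace:
initial (ε-close {0}): {0}
'c' @ 1: {1,2}
'd' @ 2: {3,4}
'c' @ 3: {5,6,7,8,10}
'd' @ 4: {7,8,9,10,11}  (accept∈set)
'd' @ 5: {7,8,9,10,11}  (accept∈set)
'b' @ 6: {7,8,9,10}
'b' @ 7: {7,8,9,10}
'd' @ 8: {7,8,9,10,11}  (accept∈set)
final: {7,8,9,10,11}; accept 11 in set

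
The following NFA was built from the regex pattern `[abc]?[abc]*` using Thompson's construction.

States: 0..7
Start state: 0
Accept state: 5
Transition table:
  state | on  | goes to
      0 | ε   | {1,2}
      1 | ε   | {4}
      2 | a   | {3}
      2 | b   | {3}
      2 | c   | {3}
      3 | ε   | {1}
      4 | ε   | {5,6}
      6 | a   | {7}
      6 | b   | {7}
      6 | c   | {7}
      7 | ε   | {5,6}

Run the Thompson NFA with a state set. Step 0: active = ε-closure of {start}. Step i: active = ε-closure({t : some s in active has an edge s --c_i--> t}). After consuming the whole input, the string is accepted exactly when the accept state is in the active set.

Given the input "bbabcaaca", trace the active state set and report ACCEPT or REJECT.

S₀ = ε-closure({0}) = {0,1,2,4,5,6}
'b' @ 1: {1,3,4,5,6,7}  ✓accept
'b' @ 2: {5,6,7}  ✓accept
'a' @ 3: {5,6,7}  ✓accept
'b' @ 4: {5,6,7}  ✓accept
'c' @ 5: {5,6,7}  ✓accept
'a' @ 6: {5,6,7}  ✓accept
'a' @ 7: {5,6,7}  ✓accept
'c' @ 8: {5,6,7}  ✓accept
'a' @ 9: {5,6,7}  ✓accept
end set {5,6,7} — state 5 in

Answer: ACCEPT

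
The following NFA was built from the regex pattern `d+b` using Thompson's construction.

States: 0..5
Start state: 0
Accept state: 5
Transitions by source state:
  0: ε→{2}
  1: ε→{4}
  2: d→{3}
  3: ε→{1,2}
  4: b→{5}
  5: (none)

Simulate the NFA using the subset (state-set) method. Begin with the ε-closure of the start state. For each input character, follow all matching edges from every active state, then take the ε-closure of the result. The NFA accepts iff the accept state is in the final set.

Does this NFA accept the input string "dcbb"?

S₀ = ε-closure({0}) = {0,2}
'd' @ 1: {1,2,3,4}
'c' @ 2: {}  — dead — no transitions
rest 'bb' ignored (set empty)
after full input: {}  (accept=5 not in)

Answer: REJECT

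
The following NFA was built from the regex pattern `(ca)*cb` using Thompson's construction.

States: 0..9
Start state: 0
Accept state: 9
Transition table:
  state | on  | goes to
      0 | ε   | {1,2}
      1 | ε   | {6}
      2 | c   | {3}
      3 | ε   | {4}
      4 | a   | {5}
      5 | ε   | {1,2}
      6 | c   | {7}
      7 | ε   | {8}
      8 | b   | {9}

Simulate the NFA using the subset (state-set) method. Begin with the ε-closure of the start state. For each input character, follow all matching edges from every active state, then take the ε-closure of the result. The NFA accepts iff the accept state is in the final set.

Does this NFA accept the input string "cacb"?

initial (ε-close {0}): {0,1,2,6}
'c' @ 1: {3,4,7,8}
'a' @ 2: {1,2,5,6}
'c' @ 3: {3,4,7,8}
'b' @ 4: {9}  ✓accept
final: {9}; accept 9 in set

Answer: ACCEPT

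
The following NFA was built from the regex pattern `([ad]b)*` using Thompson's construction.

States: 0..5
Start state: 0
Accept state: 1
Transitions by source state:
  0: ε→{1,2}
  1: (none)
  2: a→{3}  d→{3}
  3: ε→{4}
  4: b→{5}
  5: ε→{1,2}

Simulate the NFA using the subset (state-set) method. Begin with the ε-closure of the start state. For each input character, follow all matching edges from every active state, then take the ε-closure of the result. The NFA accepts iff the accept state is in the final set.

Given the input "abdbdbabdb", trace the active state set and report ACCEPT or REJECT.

initial (ε-close {0}): {0,1,2}
'a' @ 1: {3,4}
'b' @ 2: {1,2,5}  (accept∈set)
'd' @ 3: {3,4}
'b' @ 4: {1,2,5}  (accept∈set)
'd' @ 5: {3,4}
'b' @ 6: {1,2,5}  (accept∈set)
'a' @ 7: {3,4}
'b' @ 8: {1,2,5}  (accept∈set)
'd' @ 9: {3,4}
'b' @ 10: {1,2,5}  (accept∈set)
end set {1,2,5} — state 1 in

Answer: ACCEPT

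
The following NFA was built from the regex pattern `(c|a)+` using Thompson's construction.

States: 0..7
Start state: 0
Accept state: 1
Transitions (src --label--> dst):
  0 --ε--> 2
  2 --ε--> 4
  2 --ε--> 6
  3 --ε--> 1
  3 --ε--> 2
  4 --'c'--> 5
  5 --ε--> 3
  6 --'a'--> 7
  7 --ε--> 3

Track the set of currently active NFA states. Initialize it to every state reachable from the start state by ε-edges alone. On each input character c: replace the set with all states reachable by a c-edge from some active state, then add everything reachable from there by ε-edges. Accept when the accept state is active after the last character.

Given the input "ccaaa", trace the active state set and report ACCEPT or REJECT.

S₀ = ε-closure({0}) = {0,2,4,6}
'c' @ 1: {1,2,3,4,5,6}  ✓accept
'c' @ 2: {1,2,3,4,5,6}  ✓accept
'a' @ 3: {1,2,3,4,6,7}  ✓accept
'a' @ 4: {1,2,3,4,6,7}  ✓accept
'a' @ 5: {1,2,3,4,6,7}  ✓accept
end set {1,2,3,4,6,7} — state 1 in

Answer: ACCEPT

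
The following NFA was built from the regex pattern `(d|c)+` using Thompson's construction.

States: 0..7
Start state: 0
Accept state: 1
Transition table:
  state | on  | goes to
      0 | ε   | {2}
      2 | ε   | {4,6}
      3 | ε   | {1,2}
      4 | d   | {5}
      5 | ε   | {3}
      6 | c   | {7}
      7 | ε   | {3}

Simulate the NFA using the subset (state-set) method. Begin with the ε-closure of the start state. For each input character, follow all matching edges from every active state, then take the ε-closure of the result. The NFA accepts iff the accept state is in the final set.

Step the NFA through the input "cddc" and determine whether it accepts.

Answer: ACCEPT

Steps:
initial (ε-close {0}): {0,2,4,6}
'c' @ 1: {1,2,3,4,6,7}  [accepting]
'd' @ 2: {1,2,3,4,5,6}  [accepting]
'd' @ 3: {1,2,3,4,5,6}  [accepting]
'c' @ 4: {1,2,3,4,6,7}  [accepting]
final: {1,2,3,4,6,7}; accept 1 in set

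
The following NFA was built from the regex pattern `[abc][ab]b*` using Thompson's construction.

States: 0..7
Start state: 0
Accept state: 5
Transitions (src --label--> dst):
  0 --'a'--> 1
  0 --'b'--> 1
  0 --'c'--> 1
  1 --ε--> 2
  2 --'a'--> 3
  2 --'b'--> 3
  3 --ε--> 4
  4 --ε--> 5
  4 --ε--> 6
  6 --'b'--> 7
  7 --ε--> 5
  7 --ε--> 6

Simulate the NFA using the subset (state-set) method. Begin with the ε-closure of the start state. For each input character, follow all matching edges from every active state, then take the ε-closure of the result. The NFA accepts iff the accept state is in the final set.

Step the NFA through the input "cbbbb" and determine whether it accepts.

start: ε-closure({0}) = {0}
'c' @ 1: {1,2}
'b' @ 2: {3,4,5,6}  (accept∈set)
'b' @ 3: {5,6,7}  (accept∈set)
'b' @ 4: {5,6,7}  (accept∈set)
'b' @ 5: {5,6,7}  (accept∈set)
after full input: {5,6,7}  (accept=5 in)

Answer: ACCEPT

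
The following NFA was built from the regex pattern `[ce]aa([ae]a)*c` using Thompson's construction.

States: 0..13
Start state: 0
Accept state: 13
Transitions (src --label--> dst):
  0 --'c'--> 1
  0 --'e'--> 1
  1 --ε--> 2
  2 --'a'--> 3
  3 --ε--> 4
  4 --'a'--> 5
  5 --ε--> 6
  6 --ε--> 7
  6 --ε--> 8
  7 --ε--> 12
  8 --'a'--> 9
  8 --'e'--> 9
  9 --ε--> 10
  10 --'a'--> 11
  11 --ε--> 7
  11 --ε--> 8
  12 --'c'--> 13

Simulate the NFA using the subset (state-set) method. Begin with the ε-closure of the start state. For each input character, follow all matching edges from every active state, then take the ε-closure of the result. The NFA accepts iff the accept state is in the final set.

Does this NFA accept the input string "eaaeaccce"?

start: ε-closure({0}) = {0}
'e' @ 1: {1,2}
'a' @ 2: {3,4}
'a' @ 3: {5,6,7,8,12}
'e' @ 4: {9,10}
'a' @ 5: {7,8,11,12}
'c' @ 6: {13}  (accept∈set)
'c' @ 7: {}  — no active states
rest 'ce' ignored (set empty)
final: {}; accept 13 not in set

Answer: REJECT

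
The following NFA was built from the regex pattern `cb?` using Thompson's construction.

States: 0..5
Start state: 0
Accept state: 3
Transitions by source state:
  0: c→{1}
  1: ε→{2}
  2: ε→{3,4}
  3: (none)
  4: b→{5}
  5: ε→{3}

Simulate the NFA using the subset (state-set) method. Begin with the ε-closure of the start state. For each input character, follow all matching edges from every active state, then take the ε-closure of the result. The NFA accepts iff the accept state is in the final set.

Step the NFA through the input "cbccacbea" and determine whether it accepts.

Answer: REJECT

Trace:
start: ε-closure({0}) = {0}
'c' @ 1: {1,2,3,4}  (accept∈set)
'b' @ 2: {3,5}  (accept∈set)
'c' @ 3: {}  — dead — no transitions
rest 'cacbea' ignored (set empty)
end set {} — state 3 not in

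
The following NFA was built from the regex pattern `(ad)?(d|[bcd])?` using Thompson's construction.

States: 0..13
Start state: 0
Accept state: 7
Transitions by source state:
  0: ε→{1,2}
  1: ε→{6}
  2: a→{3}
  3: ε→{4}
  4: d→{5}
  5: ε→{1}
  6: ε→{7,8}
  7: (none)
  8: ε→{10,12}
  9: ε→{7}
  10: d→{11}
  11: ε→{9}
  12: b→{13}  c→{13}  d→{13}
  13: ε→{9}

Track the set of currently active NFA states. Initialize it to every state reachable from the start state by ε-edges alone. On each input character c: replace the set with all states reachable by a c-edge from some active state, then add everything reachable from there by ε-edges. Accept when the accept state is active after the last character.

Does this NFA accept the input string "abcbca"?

Answer: REJECT

Derivation:
S₀ = ε-closure({0}) = {0,1,2,6,7,8,10,12}
'a' @ 1: {3,4}
'b' @ 2: {}  — no active states
rest 'cbca' ignored (set empty)
final: {}; accept 7 not in set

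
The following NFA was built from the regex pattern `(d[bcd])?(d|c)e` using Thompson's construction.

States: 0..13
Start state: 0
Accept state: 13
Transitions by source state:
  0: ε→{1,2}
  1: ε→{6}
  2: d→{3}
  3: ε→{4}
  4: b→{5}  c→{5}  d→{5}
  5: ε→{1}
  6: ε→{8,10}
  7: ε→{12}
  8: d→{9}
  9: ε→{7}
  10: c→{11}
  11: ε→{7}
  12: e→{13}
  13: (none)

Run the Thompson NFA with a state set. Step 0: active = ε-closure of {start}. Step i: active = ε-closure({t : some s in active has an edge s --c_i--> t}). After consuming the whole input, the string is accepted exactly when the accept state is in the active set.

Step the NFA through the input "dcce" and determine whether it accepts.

start: ε-closure({0}) = {0,1,2,6,8,10}
'd' @ 1: {3,4,7,9,12}
'c' @ 2: {1,5,6,8,10}
'c' @ 3: {7,11,12}
'e' @ 4: {13}  (accept∈set)
after full input: {13}  (accept=13 in)

Answer: ACCEPT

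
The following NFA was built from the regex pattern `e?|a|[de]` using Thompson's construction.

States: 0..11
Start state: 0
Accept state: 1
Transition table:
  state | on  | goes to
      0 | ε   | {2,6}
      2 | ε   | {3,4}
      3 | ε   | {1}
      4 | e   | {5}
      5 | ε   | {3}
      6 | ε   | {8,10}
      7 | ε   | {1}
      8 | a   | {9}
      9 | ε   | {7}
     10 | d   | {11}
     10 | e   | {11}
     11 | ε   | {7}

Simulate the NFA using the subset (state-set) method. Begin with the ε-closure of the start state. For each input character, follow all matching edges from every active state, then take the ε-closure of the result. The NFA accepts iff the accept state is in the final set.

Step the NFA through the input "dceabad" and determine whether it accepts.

Answer: REJECT

Trace:
S₀ = ε-closure({0}) = {0,1,2,3,4,6,8,10}
'd' @ 1: {1,7,11}  ✓accept
'c' @ 2: {}  — state set empty
rest 'eabad' ignored (set empty)
after full input: {}  (accept=1 not in)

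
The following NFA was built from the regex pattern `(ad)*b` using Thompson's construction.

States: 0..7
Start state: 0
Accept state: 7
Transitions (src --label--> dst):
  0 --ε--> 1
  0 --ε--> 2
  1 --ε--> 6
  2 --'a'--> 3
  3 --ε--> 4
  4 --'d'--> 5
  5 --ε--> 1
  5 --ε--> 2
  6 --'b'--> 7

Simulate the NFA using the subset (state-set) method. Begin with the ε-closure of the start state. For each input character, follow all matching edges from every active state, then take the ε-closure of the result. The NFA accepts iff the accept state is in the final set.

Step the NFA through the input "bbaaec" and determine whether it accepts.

S₀ = ε-closure({0}) = {0,1,2,6}
'b' @ 1: {7}  (accept∈set)
'b' @ 2: {}  — no active states
rest 'aaec' ignored (set empty)
after full input: {}  (accept=7 not in)

Answer: REJECT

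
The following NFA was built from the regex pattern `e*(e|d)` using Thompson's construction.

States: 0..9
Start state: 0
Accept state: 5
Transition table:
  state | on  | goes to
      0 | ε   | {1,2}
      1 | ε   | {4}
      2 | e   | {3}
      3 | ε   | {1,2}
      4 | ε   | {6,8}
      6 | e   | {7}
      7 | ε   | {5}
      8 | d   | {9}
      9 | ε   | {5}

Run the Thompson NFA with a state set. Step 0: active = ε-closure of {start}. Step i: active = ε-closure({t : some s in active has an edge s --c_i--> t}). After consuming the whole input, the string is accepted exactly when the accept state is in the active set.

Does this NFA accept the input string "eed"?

Answer: ACCEPT

Derivation:
S₀ = ε-closure({0}) = {0,1,2,4,6,8}
'e' @ 1: {1,2,3,4,5,6,7,8}  (accept∈set)
'e' @ 2: {1,2,3,4,5,6,7,8}  (accept∈set)
'd' @ 3: {5,9}  (accept∈set)
final: {5,9}; accept 5 in set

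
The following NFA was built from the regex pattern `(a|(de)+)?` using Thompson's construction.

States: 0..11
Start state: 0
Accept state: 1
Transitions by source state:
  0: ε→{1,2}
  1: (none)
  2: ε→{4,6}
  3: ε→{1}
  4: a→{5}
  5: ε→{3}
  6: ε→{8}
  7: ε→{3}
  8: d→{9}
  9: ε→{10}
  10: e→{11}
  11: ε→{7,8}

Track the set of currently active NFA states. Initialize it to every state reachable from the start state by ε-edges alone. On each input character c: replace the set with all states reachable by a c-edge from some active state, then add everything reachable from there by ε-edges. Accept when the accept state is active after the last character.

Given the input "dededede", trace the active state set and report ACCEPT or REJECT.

Answer: ACCEPT

Derivation:
start: ε-closure({0}) = {0,1,2,4,6,8}
'd' @ 1: {9,10}
'e' @ 2: {1,3,7,8,11}  (accept∈set)
'd' @ 3: {9,10}
'e' @ 4: {1,3,7,8,11}  (accept∈set)
'd' @ 5: {9,10}
'e' @ 6: {1,3,7,8,11}  (accept∈set)
'd' @ 7: {9,10}
'e' @ 8: {1,3,7,8,11}  (accept∈set)
final: {1,3,7,8,11}; accept 1 in set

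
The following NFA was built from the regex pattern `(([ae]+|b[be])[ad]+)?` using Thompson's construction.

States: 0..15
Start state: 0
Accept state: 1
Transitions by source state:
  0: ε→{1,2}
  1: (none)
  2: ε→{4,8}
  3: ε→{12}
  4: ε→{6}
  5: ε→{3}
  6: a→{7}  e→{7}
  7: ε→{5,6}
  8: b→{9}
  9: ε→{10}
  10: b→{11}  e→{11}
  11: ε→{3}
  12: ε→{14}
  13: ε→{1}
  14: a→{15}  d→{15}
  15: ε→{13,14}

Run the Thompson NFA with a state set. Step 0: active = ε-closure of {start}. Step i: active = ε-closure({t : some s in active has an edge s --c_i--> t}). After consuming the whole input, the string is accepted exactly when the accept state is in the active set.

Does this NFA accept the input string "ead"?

Answer: ACCEPT

Derivation:
start: ε-closure({0}) = {0,1,2,4,6,8}
'e' @ 1: {3,5,6,7,12,14}
'a' @ 2: {1,3,5,6,7,12,13,14,15}  ✓accept
'd' @ 3: {1,13,14,15}  ✓accept
after full input: {1,13,14,15}  (accept=1 in)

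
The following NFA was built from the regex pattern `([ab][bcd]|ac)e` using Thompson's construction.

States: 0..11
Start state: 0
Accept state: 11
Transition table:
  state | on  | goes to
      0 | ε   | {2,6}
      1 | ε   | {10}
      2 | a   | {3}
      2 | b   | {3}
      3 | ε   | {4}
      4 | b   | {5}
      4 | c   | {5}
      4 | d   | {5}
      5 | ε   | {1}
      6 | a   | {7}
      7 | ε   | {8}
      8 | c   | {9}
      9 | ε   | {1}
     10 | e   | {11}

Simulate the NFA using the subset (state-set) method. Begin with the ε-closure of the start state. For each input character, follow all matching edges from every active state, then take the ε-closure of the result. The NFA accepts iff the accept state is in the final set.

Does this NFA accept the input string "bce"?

Answer: ACCEPT

Derivation:
S₀ = ε-closure({0}) = {0,2,6}
'b' @ 1: {3,4}
'c' @ 2: {1,5,10}
'e' @ 3: {11}  [accepting]
end set {11} — state 11 in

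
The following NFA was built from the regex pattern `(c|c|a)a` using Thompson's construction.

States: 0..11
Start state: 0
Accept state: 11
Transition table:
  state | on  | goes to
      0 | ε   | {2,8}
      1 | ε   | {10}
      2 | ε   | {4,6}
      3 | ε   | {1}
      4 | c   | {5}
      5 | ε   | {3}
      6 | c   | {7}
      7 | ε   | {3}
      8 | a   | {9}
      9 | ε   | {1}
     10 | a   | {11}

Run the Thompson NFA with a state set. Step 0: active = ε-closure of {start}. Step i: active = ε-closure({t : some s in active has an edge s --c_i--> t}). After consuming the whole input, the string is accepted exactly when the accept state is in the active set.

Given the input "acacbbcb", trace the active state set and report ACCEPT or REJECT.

Answer: REJECT

Derivation:
start: ε-closure({0}) = {0,2,4,6,8}
'a' @ 1: {1,9,10}
'c' @ 2: {}  — no active states
rest 'acbbcb' ignored (set empty)
after full input: {}  (accept=11 not in)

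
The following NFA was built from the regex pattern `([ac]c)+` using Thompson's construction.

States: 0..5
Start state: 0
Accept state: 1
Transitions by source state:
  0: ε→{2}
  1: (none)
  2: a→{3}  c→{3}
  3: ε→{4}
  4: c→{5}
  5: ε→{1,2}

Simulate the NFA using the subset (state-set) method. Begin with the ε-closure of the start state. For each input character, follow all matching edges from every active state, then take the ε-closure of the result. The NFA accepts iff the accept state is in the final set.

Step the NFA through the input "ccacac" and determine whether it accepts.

initial (ε-close {0}): {0,2}
'c' @ 1: {3,4}
'c' @ 2: {1,2,5}  [accepting]
'a' @ 3: {3,4}
'c' @ 4: {1,2,5}  [accepting]
'a' @ 5: {3,4}
'c' @ 6: {1,2,5}  [accepting]
after full input: {1,2,5}  (accept=1 in)

Answer: ACCEPT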